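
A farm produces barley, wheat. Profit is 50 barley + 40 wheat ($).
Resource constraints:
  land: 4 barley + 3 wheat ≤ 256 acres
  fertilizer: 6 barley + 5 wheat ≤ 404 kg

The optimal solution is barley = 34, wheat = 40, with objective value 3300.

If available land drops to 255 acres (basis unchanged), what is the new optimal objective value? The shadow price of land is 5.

3295

Δb = -1, so new z* = 3300 + (5)·(-1) = 3300 − 5 = 3295.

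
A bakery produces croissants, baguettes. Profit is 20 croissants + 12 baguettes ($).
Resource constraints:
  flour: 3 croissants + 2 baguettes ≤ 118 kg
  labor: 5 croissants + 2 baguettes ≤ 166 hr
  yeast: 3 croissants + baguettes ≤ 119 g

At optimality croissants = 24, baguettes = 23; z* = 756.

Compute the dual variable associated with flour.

At the optimum: flour uses 118 of 118 (binding); labor uses 166 of 166 (binding); yeast uses 95 of 119 (slack = 24).
Slack constraints have shadow price 0 (complementary slackness).
From A_Bᵀ y = c: 3·y_flour + 5·y_labor = 20; 2·y_flour + 2·y_labor = 12.
Solving: y_flour = 5, y_labor = 1.
Shadow price of flour = 5.

5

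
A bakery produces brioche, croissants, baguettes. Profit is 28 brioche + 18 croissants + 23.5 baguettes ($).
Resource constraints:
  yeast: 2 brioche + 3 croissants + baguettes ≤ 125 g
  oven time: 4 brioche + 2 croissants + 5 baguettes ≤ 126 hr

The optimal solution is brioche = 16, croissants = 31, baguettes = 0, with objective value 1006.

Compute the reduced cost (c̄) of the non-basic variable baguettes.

-8.5

Check each constraint at x*: yeast 125/125 (tight); oven time 126/126 (tight).
The binding rows give the dual system: 2·y_yeast + 4·y_oven time = 28 and 3·y_yeast + 2·y_oven time = 18.
Solving: y_yeast = 2, y_oven time = 6.
Reduced cost of baguettes: c₃ − yᵀa₃ = 23.5 − (2·1 + 6·5) = 23.5 − 32 = -8.5.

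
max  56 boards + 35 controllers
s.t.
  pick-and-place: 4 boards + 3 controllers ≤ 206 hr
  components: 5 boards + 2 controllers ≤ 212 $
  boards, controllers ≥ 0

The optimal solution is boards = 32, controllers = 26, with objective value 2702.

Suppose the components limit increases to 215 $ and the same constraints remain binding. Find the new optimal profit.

Both pick-and-place and components are binding at x*.
Dual feasibility on the basic columns requires 4·y_pick-and-place + 5·y_components = 56, 3·y_pick-and-place + 2·y_components = 35.
This yields shadow prices y_pick-and-place = 9, y_components = 4.
Δz = y_components·Δb = 4 × (3) = 12, so new z* = 2702 + 12 = 2714.

2714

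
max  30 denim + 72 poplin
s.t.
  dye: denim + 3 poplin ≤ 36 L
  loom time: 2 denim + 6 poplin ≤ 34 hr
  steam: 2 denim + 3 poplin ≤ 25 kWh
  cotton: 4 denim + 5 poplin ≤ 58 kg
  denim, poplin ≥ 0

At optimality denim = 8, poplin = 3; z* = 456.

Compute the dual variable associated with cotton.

At the optimum: dye uses 17 of 36 (slack = 19); loom time uses 34 of 34 (binding); steam uses 25 of 25 (binding); cotton uses 47 of 58 (slack = 11).
Slack constraints have shadow price 0 (complementary slackness).
From A_Bᵀ y = c: 2·y_loom time + 2·y_steam = 30; 6·y_loom time + 3·y_steam = 72.
→ y_loom time = 9 and y_steam = 6.
Shadow price of cotton = 0.

0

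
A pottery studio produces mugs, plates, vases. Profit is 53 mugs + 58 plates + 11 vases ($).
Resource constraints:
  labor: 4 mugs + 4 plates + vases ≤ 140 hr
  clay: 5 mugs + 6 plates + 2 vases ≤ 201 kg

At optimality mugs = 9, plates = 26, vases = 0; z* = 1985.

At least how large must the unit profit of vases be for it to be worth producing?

17

Check each constraint at x*: labor 140/140 (tight); clay 201/201 (tight).
Dual feasibility on the basic columns requires 4·y_labor + 5·y_clay = 53, 4·y_labor + 6·y_clay = 58.
This yields shadow prices y_labor = 7, y_clay = 5.
vases enters the basis when its profit ≥ yᵀa₃ = 7·1 + 5·2 = 17.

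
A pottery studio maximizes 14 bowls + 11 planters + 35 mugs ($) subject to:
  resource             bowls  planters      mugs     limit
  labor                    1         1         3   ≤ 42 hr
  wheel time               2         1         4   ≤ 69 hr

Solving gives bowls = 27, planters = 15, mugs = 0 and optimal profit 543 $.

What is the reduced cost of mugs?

Both labor and wheel time are binding at x*.
From A_Bᵀ y = c: 1·y_labor + 2·y_wheel time = 14; 1·y_labor + 1·y_wheel time = 11.
Solving: y_labor = 8, y_wheel time = 3.
Reduced cost of mugs: c₃ − yᵀa₃ = 35 − (8·3 + 3·4) = 35 − 36 = -1.

-1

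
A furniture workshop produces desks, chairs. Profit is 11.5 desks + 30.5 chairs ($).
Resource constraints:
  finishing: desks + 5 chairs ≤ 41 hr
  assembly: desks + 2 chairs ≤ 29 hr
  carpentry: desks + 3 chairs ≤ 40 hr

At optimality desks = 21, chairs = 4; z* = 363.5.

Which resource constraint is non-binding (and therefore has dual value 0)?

carpentry

finishing: 41/41 (binding)
assembly: 29/29 (binding)
carpentry: 33/40 (slack 7)
By complementary slackness, a constraint with positive slack has shadow price 0 → carpentry.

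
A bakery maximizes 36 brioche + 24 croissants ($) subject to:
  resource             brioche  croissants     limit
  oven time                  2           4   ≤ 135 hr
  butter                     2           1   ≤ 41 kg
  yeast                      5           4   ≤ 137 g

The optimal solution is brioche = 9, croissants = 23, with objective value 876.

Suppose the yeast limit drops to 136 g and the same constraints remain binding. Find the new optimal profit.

Binding: butter and yeast. Non-binding: oven time (25 unused).
Slack constraints have shadow price 0 (complementary slackness).
The binding rows give the dual system: 2·y_butter + 5·y_yeast = 36 and 1·y_butter + 4·y_yeast = 24.
This yields shadow prices y_butter = 8, y_yeast = 4.
Δz = y_yeast·Δb = 4 × (-1) = -4, so new z* = 876 − 4 = 872.

872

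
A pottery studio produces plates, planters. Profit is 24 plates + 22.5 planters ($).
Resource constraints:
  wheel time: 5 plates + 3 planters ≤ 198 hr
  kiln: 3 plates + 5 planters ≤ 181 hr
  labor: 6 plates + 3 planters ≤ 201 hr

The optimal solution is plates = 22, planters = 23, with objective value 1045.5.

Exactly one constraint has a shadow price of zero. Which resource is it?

wheel time: 179/198 (slack 19)
kiln: 181/181 (binding)
labor: 201/201 (binding)
By complementary slackness, a constraint with positive slack has shadow price 0 → wheel time.

wheel time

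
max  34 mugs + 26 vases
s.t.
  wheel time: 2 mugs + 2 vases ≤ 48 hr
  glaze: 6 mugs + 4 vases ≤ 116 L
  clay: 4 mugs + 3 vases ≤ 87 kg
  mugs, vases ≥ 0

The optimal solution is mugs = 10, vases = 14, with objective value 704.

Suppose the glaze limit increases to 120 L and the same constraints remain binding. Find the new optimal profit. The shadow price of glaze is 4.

Δb = 4, so new z* = 704 + (4)·(4) = 704 + 16 = 720.

720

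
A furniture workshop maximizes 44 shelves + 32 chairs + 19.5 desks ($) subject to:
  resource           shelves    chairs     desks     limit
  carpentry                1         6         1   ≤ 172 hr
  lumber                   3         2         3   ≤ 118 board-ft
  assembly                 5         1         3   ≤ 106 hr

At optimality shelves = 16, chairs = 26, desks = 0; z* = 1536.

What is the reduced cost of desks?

Binding: carpentry and assembly. Non-binding: lumber (18 unused).
Since lumber is not tight, its dual is 0.
Dual feasibility on the basic columns requires 1·y_carpentry + 5·y_assembly = 44, 6·y_carpentry + 1·y_assembly = 32.
→ y_carpentry = 4 and y_assembly = 8.
Reduced cost of desks: c₃ − yᵀa₃ = 19.5 − (4·1 + 8·3) = 19.5 − 28 = -8.5.

-8.5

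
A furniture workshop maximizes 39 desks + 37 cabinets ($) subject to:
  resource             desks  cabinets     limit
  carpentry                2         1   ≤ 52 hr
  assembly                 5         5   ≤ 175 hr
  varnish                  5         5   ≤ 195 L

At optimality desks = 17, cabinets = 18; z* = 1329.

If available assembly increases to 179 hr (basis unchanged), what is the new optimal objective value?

1357

Check each constraint at x*: carpentry 52/52 (tight); assembly 175/175 (tight); varnish 175/195 (slack 20).
Since varnish is not tight, its dual is 0.
From A_Bᵀ y = c: 2·y_carpentry + 5·y_assembly = 39; 1·y_carpentry + 5·y_assembly = 37.
Solving: y_carpentry = 2, y_assembly = 7.
Δz = y_assembly·Δb = 7 × (4) = 28, so new z* = 1329 + 28 = 1357.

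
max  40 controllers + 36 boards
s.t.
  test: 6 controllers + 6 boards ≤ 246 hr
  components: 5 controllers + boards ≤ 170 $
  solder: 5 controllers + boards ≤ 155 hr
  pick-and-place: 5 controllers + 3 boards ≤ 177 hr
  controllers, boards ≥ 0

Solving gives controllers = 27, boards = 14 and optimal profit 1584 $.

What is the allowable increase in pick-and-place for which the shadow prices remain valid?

Binding constraints: test, pick-and-place. The basis is B = [[6,6],[5,3]] with det -12.
Per unit increase in pick-and-place, x* moves by d = (0.5, -0.5).
The basis stays optimal until solder becomes binding; allowable increase = 3 hr.

3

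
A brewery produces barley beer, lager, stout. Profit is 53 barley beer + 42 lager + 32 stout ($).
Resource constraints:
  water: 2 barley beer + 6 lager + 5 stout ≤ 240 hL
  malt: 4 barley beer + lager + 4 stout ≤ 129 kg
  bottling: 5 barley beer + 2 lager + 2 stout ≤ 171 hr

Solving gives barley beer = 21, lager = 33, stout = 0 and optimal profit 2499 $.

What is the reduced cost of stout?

Binding: water and bottling. Non-binding: malt (12 unused).
By complementary slackness, y = 0 for the non-binding constraint.
The binding rows give the dual system: 2·y_water + 5·y_bottling = 53 and 6·y_water + 2·y_bottling = 42.
Solving: y_water = 4, y_bottling = 9.
Reduced cost of stout: c₃ − yᵀa₃ = 32 − (4·5 + 9·2) = 32 − 38 = -6.

-6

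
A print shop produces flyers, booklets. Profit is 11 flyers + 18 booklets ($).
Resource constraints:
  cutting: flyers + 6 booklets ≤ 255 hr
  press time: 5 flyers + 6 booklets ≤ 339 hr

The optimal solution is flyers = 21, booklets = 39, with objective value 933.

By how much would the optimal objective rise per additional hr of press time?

Both cutting and press time are binding at x*.
From A_Bᵀ y = c: 1·y_cutting + 5·y_press time = 11; 6·y_cutting + 6·y_press time = 18.
→ y_cutting = 1 and y_press time = 2.
Shadow price of press time = 2.

2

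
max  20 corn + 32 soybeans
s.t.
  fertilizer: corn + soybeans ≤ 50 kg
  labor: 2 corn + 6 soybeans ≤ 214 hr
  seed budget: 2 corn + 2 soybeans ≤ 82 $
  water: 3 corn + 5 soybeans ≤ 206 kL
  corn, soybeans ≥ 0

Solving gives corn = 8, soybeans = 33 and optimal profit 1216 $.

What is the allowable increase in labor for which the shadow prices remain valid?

32

Binding constraints: labor, seed budget. The basis is B = [[2,6],[2,2]] with det -8.
Per unit increase in labor, x* moves by d = (-0.25, 0.25).
The basis stays optimal until corn reaches 0; allowable increase = 32 hr.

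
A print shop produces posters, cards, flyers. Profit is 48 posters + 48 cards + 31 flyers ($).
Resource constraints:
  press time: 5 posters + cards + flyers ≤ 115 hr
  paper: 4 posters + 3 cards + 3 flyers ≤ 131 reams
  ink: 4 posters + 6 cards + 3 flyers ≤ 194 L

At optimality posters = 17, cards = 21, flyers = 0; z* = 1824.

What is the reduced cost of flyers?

Check each constraint at x*: press time 106/115 (slack 9); paper 131/131 (tight); ink 194/194 (tight).
Slack constraints have shadow price 0 (complementary slackness).
Dual feasibility on the basic columns requires 4·y_paper + 4·y_ink = 48, 3·y_paper + 6·y_ink = 48.
Solving: y_paper = 8, y_ink = 4.
Reduced cost of flyers: c₃ − yᵀa₃ = 31 − (8·3 + 4·3) = 31 − 36 = -5.

-5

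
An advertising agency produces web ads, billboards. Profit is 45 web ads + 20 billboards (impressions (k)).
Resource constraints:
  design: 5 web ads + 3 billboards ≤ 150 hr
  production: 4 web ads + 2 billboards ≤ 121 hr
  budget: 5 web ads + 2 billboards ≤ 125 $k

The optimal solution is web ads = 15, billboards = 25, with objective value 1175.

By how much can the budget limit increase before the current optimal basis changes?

Binding constraints: design, budget. The basis is B = [[5,3],[5,2]] with det -5.
Per unit increase in budget, x* moves by d = (0.6, -1).
The basis stays optimal until billboards reaches 0; allowable increase = 25 $k.

25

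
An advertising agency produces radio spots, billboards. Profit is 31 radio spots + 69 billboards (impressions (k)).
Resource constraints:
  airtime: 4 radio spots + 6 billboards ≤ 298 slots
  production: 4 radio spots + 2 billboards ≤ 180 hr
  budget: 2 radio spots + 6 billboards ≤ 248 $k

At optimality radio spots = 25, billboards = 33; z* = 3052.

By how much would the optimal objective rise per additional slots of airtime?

Binding: airtime and budget. Non-binding: production (14 unused).
Since production is not tight, its dual is 0.
The binding rows give the dual system: 4·y_airtime + 2·y_budget = 31 and 6·y_airtime + 6·y_budget = 69.
This yields shadow prices y_airtime = 4, y_budget = 7.5.
Shadow price of airtime = 4.

4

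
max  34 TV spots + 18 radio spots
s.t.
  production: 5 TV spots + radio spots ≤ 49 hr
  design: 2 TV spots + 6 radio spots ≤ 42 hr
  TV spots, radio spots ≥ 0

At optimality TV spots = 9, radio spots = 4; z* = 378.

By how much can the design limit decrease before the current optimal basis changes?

Binding constraints: production, design. The basis is B = [[5,1],[2,6]] with det 28.
Per unit decrease in design, x* moves by d = (0.0357, -0.1786).
The basis stays optimal until radio spots reaches 0; allowable decrease = 22.4 hr.

22.4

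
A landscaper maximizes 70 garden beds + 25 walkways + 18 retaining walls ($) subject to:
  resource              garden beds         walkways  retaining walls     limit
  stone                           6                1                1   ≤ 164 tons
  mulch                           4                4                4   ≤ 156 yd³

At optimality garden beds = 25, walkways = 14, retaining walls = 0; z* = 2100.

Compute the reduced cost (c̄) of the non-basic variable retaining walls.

-7

Check each constraint at x*: stone 164/164 (tight); mulch 156/156 (tight).
Dual feasibility on the basic columns requires 6·y_stone + 4·y_mulch = 70, 1·y_stone + 4·y_mulch = 25.
→ y_stone = 9 and y_mulch = 4.
Reduced cost of retaining walls: c₃ − yᵀa₃ = 18 − (9·1 + 4·4) = 18 − 25 = -7.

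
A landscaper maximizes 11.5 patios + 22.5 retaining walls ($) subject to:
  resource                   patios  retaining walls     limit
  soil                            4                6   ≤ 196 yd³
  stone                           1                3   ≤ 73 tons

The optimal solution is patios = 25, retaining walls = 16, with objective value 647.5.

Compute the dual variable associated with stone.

3.5

Both soil and stone are binding at x*.
The binding rows give the dual system: 4·y_soil + 1·y_stone = 11.5 and 6·y_soil + 3·y_stone = 22.5.
Solving: y_soil = 2, y_stone = 3.5.
Shadow price of stone = 3.5.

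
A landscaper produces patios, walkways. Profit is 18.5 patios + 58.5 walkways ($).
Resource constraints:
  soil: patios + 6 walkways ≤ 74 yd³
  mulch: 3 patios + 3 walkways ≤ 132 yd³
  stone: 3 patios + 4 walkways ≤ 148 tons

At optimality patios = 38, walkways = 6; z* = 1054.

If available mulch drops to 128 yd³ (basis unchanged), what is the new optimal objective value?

Binding: soil and mulch. Non-binding: stone (10 unused).
Slack constraints have shadow price 0 (complementary slackness).
Dual feasibility on the basic columns requires 1·y_soil + 3·y_mulch = 18.5, 6·y_soil + 3·y_mulch = 58.5.
Solving: y_soil = 8, y_mulch = 3.5.
Δz = y_mulch·Δb = 3.5 × (-4) = -14, so new z* = 1054 − 14 = 1040.

1040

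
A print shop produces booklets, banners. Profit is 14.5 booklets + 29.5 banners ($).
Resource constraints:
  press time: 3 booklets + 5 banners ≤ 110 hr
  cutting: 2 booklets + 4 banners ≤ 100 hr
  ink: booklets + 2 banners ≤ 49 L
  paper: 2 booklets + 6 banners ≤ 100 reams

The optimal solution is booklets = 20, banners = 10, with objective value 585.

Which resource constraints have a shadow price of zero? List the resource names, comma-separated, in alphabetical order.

press time: 110/110 (binding)
cutting: 80/100 (slack 20)
ink: 40/49 (slack 9)
paper: 100/100 (binding)
By complementary slackness, a constraint with positive slack has shadow price 0 → cutting, ink.

cutting, ink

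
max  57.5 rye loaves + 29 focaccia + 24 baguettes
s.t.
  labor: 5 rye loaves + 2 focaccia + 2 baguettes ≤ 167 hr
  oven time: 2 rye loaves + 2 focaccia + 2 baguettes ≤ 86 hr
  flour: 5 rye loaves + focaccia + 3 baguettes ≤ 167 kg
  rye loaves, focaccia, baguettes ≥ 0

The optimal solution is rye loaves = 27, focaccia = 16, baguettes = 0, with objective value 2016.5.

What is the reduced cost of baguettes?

-5

Binding: labor and oven time. Non-binding: flour (16 unused).
By complementary slackness, y = 0 for the non-binding constraint.
From A_Bᵀ y = c: 5·y_labor + 2·y_oven time = 57.5; 2·y_labor + 2·y_oven time = 29.
Solving: y_labor = 9.5, y_oven time = 5.
Reduced cost of baguettes: c₃ − yᵀa₃ = 24 − (9.5·2 + 5·2) = 24 − 29 = -5.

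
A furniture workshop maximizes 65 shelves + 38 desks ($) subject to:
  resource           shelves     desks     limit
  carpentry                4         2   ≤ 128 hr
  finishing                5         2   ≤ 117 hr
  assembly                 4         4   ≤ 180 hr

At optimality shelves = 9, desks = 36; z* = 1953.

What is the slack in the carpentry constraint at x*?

carpentry used = 4·9 + 2·36 = 108; slack = 128 − 108 = 20.

20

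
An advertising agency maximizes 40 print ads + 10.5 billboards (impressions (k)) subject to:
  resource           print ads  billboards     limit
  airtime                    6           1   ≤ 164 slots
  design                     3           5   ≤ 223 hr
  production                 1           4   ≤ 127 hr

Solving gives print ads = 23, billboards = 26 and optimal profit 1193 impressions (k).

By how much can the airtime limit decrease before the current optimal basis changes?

132.25

Binding constraints: airtime, production. The basis is B = [[6,1],[1,4]] with det 23.
Per unit decrease in airtime, x* moves by d = (-0.1739, 0.0435).
The basis stays optimal until print ads reaches 0; allowable decrease = 132.25 slots.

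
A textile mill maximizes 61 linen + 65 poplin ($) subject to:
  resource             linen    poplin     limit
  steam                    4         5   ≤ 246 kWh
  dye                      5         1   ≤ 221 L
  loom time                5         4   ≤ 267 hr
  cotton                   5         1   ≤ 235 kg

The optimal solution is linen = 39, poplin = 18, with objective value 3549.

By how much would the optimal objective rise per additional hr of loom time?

At the optimum: steam uses 246 of 246 (binding); dye uses 213 of 221 (slack = 8); loom time uses 267 of 267 (binding); cotton uses 213 of 235 (slack = 22).
Since dye, cotton are not tight, their duals are 0.
The binding rows give the dual system: 4·y_steam + 5·y_loom time = 61 and 5·y_steam + 4·y_loom time = 65.
→ y_steam = 9 and y_loom time = 5.
Shadow price of loom time = 5.

5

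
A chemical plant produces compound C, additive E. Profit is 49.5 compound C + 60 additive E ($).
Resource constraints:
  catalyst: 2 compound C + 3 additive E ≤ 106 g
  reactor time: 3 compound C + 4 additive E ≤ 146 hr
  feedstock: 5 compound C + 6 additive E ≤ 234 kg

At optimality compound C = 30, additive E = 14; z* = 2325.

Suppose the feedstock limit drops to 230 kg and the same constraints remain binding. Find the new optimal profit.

At the optimum: catalyst uses 102 of 106 (slack = 4); reactor time uses 146 of 146 (binding); feedstock uses 234 of 234 (binding).
Slack constraints have shadow price 0 (complementary slackness).
Dual feasibility on the basic columns requires 3·y_reactor time + 5·y_feedstock = 49.5, 4·y_reactor time + 6·y_feedstock = 60.
→ y_reactor time = 1.5 and y_feedstock = 9.
Δz = y_feedstock·Δb = 9 × (-4) = -36, so new z* = 2325 − 36 = 2289.

2289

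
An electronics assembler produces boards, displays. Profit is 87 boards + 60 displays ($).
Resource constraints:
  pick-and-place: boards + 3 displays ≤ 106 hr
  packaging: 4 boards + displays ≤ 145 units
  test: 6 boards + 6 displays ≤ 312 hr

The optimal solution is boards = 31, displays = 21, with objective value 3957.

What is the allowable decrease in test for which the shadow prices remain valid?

94.5

Binding constraints: packaging, test. The basis is B = [[4,1],[6,6]] with det 18.
Per unit decrease in test, x* moves by d = (0.0556, -0.2222).
The basis stays optimal until displays reaches 0; allowable decrease = 94.5 hr.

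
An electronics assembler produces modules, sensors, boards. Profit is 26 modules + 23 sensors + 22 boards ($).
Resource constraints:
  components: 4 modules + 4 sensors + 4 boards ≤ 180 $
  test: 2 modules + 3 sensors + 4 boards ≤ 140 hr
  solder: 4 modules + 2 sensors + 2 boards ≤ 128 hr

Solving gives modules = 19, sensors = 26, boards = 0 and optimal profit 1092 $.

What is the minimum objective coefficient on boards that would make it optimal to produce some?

23

Check each constraint at x*: components 180/180 (tight); test 116/140 (slack 24); solder 128/128 (tight).
Slack constraints have shadow price 0 (complementary slackness).
From A_Bᵀ y = c: 4·y_components + 4·y_solder = 26; 4·y_components + 2·y_solder = 23.
→ y_components = 5 and y_solder = 1.5.
boards enters the basis when its profit ≥ yᵀa₃ = 5·4 + 1.5·2 = 23.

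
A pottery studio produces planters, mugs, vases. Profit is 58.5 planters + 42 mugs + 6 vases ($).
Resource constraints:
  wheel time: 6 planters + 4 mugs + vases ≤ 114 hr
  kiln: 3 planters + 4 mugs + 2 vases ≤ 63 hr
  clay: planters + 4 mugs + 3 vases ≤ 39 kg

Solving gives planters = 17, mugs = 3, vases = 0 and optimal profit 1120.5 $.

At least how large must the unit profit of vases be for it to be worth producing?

At the optimum: wheel time uses 114 of 114 (binding); kiln uses 63 of 63 (binding); clay uses 29 of 39 (slack = 10).
Slack constraints have shadow price 0 (complementary slackness).
From A_Bᵀ y = c: 6·y_wheel time + 3·y_kiln = 58.5; 4·y_wheel time + 4·y_kiln = 42.
→ y_wheel time = 9 and y_kiln = 1.5.
vases enters the basis when its profit ≥ yᵀa₃ = 9·1 + 1.5·2 = 12.

12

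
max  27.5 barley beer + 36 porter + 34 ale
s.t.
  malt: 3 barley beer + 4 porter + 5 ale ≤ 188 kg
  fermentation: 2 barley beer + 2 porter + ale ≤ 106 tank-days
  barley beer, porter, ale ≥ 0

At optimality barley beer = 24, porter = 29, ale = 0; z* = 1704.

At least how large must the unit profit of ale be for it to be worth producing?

43.5

At the optimum: malt uses 188 of 188 (binding); fermentation uses 106 of 106 (binding).
Dual feasibility on the basic columns requires 3·y_malt + 2·y_fermentation = 27.5, 4·y_malt + 2·y_fermentation = 36.
Solving: y_malt = 8.5, y_fermentation = 1.
ale enters the basis when its profit ≥ yᵀa₃ = 8.5·5 + 1·1 = 43.5.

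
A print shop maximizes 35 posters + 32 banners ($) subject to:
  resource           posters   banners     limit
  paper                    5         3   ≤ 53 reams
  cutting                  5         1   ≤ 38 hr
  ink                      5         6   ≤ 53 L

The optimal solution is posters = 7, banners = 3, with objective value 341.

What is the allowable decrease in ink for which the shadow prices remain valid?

Binding constraints: cutting, ink. The basis is B = [[5,1],[5,6]] with det 25.
Per unit decrease in ink, x* moves by d = (0.04, -0.2).
The basis stays optimal until banners reaches 0; allowable decrease = 15 L.

15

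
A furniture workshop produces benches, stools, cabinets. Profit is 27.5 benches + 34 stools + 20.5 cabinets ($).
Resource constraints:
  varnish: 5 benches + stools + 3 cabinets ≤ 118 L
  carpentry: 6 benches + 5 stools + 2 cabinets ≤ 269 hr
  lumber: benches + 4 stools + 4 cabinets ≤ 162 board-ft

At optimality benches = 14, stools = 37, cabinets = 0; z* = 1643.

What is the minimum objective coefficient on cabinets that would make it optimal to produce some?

At the optimum: varnish uses 107 of 118 (slack = 11); carpentry uses 269 of 269 (binding); lumber uses 162 of 162 (binding).
Since varnish is not tight, its dual is 0.
From A_Bᵀ y = c: 6·y_carpentry + 1·y_lumber = 27.5; 5·y_carpentry + 4·y_lumber = 34.
This yields shadow prices y_carpentry = 4, y_lumber = 3.5.
cabinets enters the basis when its profit ≥ yᵀa₃ = 4·2 + 3.5·4 = 22.

22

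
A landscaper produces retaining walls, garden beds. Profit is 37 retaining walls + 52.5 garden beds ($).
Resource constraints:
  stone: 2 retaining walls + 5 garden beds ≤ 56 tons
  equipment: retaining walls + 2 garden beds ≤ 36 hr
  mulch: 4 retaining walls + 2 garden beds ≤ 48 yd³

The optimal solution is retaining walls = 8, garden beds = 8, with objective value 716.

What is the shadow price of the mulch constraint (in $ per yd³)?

5

At the optimum: stone uses 56 of 56 (binding); equipment uses 24 of 36 (slack = 12); mulch uses 48 of 48 (binding).
Since equipment is not tight, its dual is 0.
Dual feasibility on the basic columns requires 2·y_stone + 4·y_mulch = 37, 5·y_stone + 2·y_mulch = 52.5.
This yields shadow prices y_stone = 8.5, y_mulch = 5.
Shadow price of mulch = 5.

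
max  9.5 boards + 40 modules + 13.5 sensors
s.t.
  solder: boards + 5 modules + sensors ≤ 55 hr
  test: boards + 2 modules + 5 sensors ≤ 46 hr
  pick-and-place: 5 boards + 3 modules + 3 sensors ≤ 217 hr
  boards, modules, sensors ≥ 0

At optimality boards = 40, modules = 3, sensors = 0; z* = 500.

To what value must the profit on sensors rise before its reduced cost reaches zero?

19.5

Binding: solder and test. Non-binding: pick-and-place (8 unused).
By complementary slackness, y = 0 for the non-binding constraint.
The binding rows give the dual system: 1·y_solder + 1·y_test = 9.5 and 5·y_solder + 2·y_test = 40.
This yields shadow prices y_solder = 7, y_test = 2.5.
sensors enters the basis when its profit ≥ yᵀa₃ = 7·1 + 2.5·5 = 19.5.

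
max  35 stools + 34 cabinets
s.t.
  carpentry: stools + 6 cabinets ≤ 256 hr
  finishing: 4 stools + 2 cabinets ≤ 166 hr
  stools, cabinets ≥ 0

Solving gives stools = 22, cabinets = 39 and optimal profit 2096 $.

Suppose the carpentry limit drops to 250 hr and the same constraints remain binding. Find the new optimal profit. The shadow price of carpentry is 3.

2078

Δb = -6, so new z* = 2096 + (3)·(-6) = 2096 − 18 = 2078.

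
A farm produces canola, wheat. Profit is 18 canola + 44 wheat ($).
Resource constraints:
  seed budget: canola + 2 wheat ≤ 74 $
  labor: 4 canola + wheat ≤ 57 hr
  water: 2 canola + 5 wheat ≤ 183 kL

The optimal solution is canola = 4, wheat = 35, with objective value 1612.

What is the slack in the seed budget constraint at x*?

0

seed budget used = 1·4 + 2·35 = 74; slack = 74 − 74 = 0.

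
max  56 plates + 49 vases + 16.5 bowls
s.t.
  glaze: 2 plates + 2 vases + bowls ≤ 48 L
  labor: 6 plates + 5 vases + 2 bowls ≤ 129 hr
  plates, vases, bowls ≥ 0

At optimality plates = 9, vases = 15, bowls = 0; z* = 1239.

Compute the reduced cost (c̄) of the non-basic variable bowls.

-4.5

Check each constraint at x*: glaze 48/48 (tight); labor 129/129 (tight).
From A_Bᵀ y = c: 2·y_glaze + 6·y_labor = 56; 2·y_glaze + 5·y_labor = 49.
→ y_glaze = 7 and y_labor = 7.
Reduced cost of bowls: c₃ − yᵀa₃ = 16.5 − (7·1 + 7·2) = 16.5 − 21 = -4.5.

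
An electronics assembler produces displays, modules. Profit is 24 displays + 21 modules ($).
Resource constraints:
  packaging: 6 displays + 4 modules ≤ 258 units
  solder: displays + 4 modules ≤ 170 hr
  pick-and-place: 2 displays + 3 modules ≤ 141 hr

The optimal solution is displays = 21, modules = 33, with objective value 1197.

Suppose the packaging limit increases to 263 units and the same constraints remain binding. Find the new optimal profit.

1212

Binding: packaging and pick-and-place. Non-binding: solder (17 unused).
Slack constraints have shadow price 0 (complementary slackness).
From A_Bᵀ y = c: 6·y_packaging + 2·y_pick-and-place = 24; 4·y_packaging + 3·y_pick-and-place = 21.
→ y_packaging = 3 and y_pick-and-place = 3.
Δz = y_packaging·Δb = 3 × (5) = 15, so new z* = 1197 + 15 = 1212.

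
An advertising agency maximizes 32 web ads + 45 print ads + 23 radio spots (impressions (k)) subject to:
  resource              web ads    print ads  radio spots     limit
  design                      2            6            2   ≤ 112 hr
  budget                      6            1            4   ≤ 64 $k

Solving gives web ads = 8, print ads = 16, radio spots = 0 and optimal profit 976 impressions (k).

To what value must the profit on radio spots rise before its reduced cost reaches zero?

26

At the optimum: design uses 112 of 112 (binding); budget uses 64 of 64 (binding).
The binding rows give the dual system: 2·y_design + 6·y_budget = 32 and 6·y_design + 1·y_budget = 45.
→ y_design = 7 and y_budget = 3.
radio spots enters the basis when its profit ≥ yᵀa₃ = 7·2 + 3·4 = 26.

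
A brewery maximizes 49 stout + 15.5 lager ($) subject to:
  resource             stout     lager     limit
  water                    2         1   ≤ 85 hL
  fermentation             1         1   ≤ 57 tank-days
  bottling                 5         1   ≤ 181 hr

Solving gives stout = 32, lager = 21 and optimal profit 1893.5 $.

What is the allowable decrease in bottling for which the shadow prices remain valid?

12

Binding constraints: water, bottling. The basis is B = [[2,1],[5,1]] with det -3.
Per unit decrease in bottling, x* moves by d = (-0.3333, 0.6667).
The basis stays optimal until fermentation becomes binding; allowable decrease = 12 hr.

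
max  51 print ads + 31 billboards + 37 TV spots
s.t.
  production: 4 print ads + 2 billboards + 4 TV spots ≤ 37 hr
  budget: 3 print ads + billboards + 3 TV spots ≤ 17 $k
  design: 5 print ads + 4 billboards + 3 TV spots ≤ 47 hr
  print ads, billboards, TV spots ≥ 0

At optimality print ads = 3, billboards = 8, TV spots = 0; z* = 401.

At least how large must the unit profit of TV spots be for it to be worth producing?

39

At the optimum: production uses 28 of 37 (slack = 9); budget uses 17 of 17 (binding); design uses 47 of 47 (binding).
Since production is not tight, its dual is 0.
Dual feasibility on the basic columns requires 3·y_budget + 5·y_design = 51, 1·y_budget + 4·y_design = 31.
This yields shadow prices y_budget = 7, y_design = 6.
TV spots enters the basis when its profit ≥ yᵀa₃ = 7·3 + 6·3 = 39.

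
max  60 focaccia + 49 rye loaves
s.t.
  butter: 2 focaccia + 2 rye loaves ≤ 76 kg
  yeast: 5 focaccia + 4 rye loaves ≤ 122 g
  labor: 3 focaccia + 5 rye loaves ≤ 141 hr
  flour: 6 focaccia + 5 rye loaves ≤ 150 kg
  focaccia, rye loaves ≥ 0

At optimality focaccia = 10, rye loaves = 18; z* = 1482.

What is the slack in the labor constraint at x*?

labor used = 3·10 + 5·18 = 120; slack = 141 − 120 = 21.

21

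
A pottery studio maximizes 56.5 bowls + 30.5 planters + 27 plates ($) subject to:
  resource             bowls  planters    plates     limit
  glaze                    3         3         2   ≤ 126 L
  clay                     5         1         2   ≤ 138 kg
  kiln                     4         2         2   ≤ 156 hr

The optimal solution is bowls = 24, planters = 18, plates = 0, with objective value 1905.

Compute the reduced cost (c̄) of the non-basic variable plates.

Binding: glaze and clay. Non-binding: kiln (24 unused).
By complementary slackness, y = 0 for the non-binding constraint.
From A_Bᵀ y = c: 3·y_glaze + 5·y_clay = 56.5; 3·y_glaze + 1·y_clay = 30.5.
This yields shadow prices y_glaze = 8, y_clay = 6.5.
Reduced cost of plates: c₃ − yᵀa₃ = 27 − (8·2 + 6.5·2) = 27 − 29 = -2.

-2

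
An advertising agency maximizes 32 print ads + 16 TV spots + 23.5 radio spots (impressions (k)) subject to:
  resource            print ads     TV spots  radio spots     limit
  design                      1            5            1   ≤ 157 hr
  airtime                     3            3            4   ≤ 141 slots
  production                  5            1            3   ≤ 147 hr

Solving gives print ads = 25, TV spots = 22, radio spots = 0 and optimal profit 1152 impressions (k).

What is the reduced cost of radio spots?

Binding: airtime and production. Non-binding: design (22 unused).
Slack constraints have shadow price 0 (complementary slackness).
From A_Bᵀ y = c: 3·y_airtime + 5·y_production = 32; 3·y_airtime + 1·y_production = 16.
→ y_airtime = 4 and y_production = 4.
Reduced cost of radio spots: c₃ − yᵀa₃ = 23.5 − (4·4 + 4·3) = 23.5 − 28 = -4.5.

-4.5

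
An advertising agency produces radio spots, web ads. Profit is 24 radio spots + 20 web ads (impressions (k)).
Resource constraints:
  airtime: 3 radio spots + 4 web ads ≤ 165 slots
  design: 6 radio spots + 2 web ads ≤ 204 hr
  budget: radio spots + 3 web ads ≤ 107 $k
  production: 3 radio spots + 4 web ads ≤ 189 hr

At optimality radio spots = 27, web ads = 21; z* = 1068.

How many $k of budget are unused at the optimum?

17

budget used = 1·27 + 3·21 = 90; slack = 107 − 90 = 17.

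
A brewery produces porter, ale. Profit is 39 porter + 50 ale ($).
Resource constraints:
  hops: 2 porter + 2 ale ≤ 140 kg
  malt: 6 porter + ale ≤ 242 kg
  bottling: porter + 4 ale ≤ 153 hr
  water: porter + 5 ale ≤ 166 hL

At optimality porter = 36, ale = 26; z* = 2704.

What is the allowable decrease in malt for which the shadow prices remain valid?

Binding constraints: malt, water. The basis is B = [[6,1],[1,5]] with det 29.
Per unit decrease in malt, x* moves by d = (-0.1724, 0.0345).
The basis stays optimal until porter reaches 0; allowable decrease = 208.8 kg.

208.8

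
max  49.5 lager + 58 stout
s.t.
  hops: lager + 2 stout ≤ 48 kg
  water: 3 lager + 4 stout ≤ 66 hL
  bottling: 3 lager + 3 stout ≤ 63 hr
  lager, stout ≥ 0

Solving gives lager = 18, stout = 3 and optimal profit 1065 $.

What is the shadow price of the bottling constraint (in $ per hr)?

8

At the optimum: hops uses 24 of 48 (slack = 24); water uses 66 of 66 (binding); bottling uses 63 of 63 (binding).
By complementary slackness, y = 0 for the non-binding constraint.
From A_Bᵀ y = c: 3·y_water + 3·y_bottling = 49.5; 4·y_water + 3·y_bottling = 58.
Solving: y_water = 8.5, y_bottling = 8.
Shadow price of bottling = 8.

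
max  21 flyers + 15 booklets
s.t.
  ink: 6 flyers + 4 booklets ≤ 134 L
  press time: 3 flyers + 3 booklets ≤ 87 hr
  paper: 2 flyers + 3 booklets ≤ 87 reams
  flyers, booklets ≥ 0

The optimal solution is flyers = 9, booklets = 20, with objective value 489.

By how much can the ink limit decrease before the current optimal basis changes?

Binding constraints: ink, press time. The basis is B = [[6,4],[3,3]] with det 6.
Per unit decrease in ink, x* moves by d = (-0.5, 0.5).
The basis stays optimal until flyers reaches 0; allowable decrease = 18 L.

18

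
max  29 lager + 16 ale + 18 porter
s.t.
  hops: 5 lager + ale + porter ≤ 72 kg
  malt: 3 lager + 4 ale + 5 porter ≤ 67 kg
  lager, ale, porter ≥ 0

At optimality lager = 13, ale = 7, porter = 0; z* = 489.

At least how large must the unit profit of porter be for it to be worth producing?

19

At the optimum: hops uses 72 of 72 (binding); malt uses 67 of 67 (binding).
From A_Bᵀ y = c: 5·y_hops + 3·y_malt = 29; 1·y_hops + 4·y_malt = 16.
→ y_hops = 4 and y_malt = 3.
porter enters the basis when its profit ≥ yᵀa₃ = 4·1 + 3·5 = 19.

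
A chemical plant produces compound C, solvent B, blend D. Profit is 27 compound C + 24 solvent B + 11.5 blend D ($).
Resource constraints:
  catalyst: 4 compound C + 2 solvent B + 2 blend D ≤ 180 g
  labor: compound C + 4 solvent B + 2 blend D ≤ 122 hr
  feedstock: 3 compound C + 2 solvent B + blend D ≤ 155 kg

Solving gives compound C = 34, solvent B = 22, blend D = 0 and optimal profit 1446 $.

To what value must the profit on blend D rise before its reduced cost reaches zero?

Binding: catalyst and labor. Non-binding: feedstock (9 unused).
By complementary slackness, y = 0 for the non-binding constraint.
Dual feasibility on the basic columns requires 4·y_catalyst + 1·y_labor = 27, 2·y_catalyst + 4·y_labor = 24.
This yields shadow prices y_catalyst = 6, y_labor = 3.
blend D enters the basis when its profit ≥ yᵀa₃ = 6·2 + 3·2 = 18.

18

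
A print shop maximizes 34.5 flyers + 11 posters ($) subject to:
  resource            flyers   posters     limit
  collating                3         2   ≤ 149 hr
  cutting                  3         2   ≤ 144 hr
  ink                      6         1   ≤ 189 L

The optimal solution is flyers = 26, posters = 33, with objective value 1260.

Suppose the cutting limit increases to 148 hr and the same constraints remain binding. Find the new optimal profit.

Binding: cutting and ink. Non-binding: collating (5 unused).
Slack constraints have shadow price 0 (complementary slackness).
From A_Bᵀ y = c: 3·y_cutting + 6·y_ink = 34.5; 2·y_cutting + 1·y_ink = 11.
Solving: y_cutting = 3.5, y_ink = 4.
Δz = y_cutting·Δb = 3.5 × (4) = 14, so new z* = 1260 + 14 = 1274.

1274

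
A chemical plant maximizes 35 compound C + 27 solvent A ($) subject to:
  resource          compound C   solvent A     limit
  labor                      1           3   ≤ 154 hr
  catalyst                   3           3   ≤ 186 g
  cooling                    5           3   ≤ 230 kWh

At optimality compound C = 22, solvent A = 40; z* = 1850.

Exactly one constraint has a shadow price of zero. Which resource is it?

labor: 142/154 (slack 12)
catalyst: 186/186 (binding)
cooling: 230/230 (binding)
By complementary slackness, a constraint with positive slack has shadow price 0 → labor.

labor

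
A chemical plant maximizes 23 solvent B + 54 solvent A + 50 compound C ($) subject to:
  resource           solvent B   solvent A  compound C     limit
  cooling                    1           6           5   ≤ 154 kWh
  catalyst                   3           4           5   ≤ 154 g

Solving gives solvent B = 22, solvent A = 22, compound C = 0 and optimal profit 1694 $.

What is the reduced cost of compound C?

Check each constraint at x*: cooling 154/154 (tight); catalyst 154/154 (tight).
Dual feasibility on the basic columns requires 1·y_cooling + 3·y_catalyst = 23, 6·y_cooling + 4·y_catalyst = 54.
→ y_cooling = 5 and y_catalyst = 6.
Reduced cost of compound C: c₃ − yᵀa₃ = 50 − (5·5 + 6·5) = 50 − 55 = -5.

-5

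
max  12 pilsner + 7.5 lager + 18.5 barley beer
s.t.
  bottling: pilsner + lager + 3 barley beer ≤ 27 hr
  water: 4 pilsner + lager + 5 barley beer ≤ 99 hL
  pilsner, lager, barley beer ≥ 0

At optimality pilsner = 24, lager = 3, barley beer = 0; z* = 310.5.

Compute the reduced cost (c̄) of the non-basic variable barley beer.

-7

Both bottling and water are binding at x*.
The binding rows give the dual system: 1·y_bottling + 4·y_water = 12 and 1·y_bottling + 1·y_water = 7.5.
This yields shadow prices y_bottling = 6, y_water = 1.5.
Reduced cost of barley beer: c₃ − yᵀa₃ = 18.5 − (6·3 + 1.5·5) = 18.5 − 25.5 = -7.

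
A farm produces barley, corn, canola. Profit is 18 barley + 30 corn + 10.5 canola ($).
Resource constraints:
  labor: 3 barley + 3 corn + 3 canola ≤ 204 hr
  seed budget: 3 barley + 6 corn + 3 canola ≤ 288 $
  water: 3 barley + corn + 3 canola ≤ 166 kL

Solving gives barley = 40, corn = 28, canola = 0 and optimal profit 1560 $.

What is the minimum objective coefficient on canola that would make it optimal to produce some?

Check each constraint at x*: labor 204/204 (tight); seed budget 288/288 (tight); water 148/166 (slack 18).
Since water is not tight, its dual is 0.
From A_Bᵀ y = c: 3·y_labor + 3·y_seed budget = 18; 3·y_labor + 6·y_seed budget = 30.
→ y_labor = 2 and y_seed budget = 4.
canola enters the basis when its profit ≥ yᵀa₃ = 2·3 + 4·3 = 18.

18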